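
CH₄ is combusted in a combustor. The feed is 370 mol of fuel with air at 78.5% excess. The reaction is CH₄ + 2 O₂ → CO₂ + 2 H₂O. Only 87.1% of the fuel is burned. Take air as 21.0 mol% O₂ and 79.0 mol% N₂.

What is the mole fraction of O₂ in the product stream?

Stoichiometric O₂ = 2 × 370 = 740 mol; O₂ fed = 740 × 1.785 = 1321 mol.
N₂ fed = 1321 × 79/21 = 4969 mol.
Fuel reacted = 0.871 × 370 → ξ = 322.3 mol.
Outlet (n = n₀ + ν ξ):
  CH₄: 370 − 1(322.3) = 47.73
  O₂: 1321 − 2(322.3) = 676.4
  N₂: 4969 (inert)
  CO₂: 0 + 1(322.3) = 322.3
  H₂O: 0 + 2(322.3) = 644.5
Total out = 6660 mol; y_O₂ = 676.4 / 6660 = 0.1016.

0.102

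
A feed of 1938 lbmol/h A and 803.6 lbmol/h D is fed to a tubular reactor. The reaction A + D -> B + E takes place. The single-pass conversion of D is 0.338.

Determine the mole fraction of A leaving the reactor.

0.608

D reacted = 0.338 × 803.6 = 271.6 lbmol/h; ν_D = −1, so ξ = 271.6/1 = 271.6 lbmol/h.
Outlet amounts (n = n₀ + ν ξ):
  A: 1938 − 1(271.6) = 1666
  D: 803.6 − 1(271.6) = 532
  B: 0 + 1(271.6) = 271.6
  E: 0 + 1(271.6) = 271.6
Total out = 2742 lbmol/h; y_A = 1666 / 2742 = 0.6078.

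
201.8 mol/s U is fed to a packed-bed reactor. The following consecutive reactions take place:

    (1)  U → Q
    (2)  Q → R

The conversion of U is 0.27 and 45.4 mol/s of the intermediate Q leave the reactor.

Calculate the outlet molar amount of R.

9.09 mol/s

Conversion of U: U consumed = 1ξ₁ = 0.27 × 201.8 → ξ₁ = 54.49 mol/s.
Q balance: n_Q = 0 + 1ξ₁ − 1ξ₂ = 45.4 → ξ₂ = (1·54.49 − 45.4)/1 = 9.086 mol/s.
Outlet amounts (n = n₀ + Σ ν·ξ):
  U: 201.8 − 1(54.49) = 147.3
  Q: 0 + 1(54.49) − 1(9.086) = 45.4
  R: 0 + 1(9.086) = 9.086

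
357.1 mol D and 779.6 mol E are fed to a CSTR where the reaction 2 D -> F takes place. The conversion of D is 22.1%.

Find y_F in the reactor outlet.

D reacted = 0.221 × 357.1 = 78.92 mol; ν_D = −2, so ξ = 78.92/2 = 39.46 mol.
Outlet amounts (n = n₀ + ν ξ):
  D: 357.1 − 2(39.46) = 278.2
  F: 0 + 1(39.46) = 39.46
  E: 779.6 (inert)
Total out = 1097 mol; y_F = 39.46 / 1097 = 0.03596.

0.036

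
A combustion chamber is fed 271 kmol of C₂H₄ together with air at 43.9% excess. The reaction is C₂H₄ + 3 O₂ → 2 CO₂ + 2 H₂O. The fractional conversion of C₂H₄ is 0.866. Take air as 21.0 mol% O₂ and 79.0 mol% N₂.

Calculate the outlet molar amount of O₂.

Stoichiometric O₂ = 3 × 271 = 813 kmol; O₂ fed = 813 × 1.439 = 1170 kmol.
N₂ fed = 1170 × 79/21 = 4401 kmol.
Fuel reacted = 0.866 × 271 → ξ = 234.7 kmol.
Outlet (n = n₀ + ν ξ):
  C₂H₄: 271 − 1(234.7) = 36.31
  O₂: 1170 − 3(234.7) = 465.8
  N₂: 4401 (inert)
  CO₂: 0 + 2(234.7) = 469.4
  H₂O: 0 + 2(234.7) = 469.4

466 kmol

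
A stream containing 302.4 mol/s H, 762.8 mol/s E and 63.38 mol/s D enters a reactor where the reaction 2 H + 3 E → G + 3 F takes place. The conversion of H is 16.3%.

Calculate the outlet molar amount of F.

73.9 mol/s

H reacted = 0.163 × 302.4 = 49.29 mol/s; ν_H = −2, so ξ = 49.29/2 = 24.65 mol/s.
Outlet amounts (n = n₀ + ν ξ):
  H: 302.4 − 2(24.65) = 253.1
  E: 762.8 − 3(24.65) = 688.9
  G: 0 + 1(24.65) = 24.65
  F: 0 + 3(24.65) = 73.94
  D: 63.38 (inert)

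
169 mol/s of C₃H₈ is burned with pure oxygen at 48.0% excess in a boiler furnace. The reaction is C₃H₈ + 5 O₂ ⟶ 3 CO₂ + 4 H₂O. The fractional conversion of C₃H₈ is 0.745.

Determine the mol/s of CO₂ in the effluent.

378 mol/s

Stoichiometric O₂ = 5 × 169 = 845 mol/s; O₂ fed = 845 × 1.480 = 1251 mol/s.
Fuel reacted = 0.745 × 169 → ξ = 125.9 mol/s.
Outlet (n = n₀ + ν ξ):
  C₃H₈: 169 − 1(125.9) = 43.09
  O₂: 1251 − 5(125.9) = 621.1
  CO₂: 0 + 3(125.9) = 377.7
  H₂O: 0 + 4(125.9) = 503.6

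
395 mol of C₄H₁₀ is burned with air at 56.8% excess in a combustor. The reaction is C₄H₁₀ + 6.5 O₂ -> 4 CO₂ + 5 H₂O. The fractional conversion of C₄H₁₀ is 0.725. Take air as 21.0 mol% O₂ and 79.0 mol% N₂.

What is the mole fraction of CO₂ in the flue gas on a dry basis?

0.0617

Stoichiometric O₂ = 6.5 × 395 = 2568 mol; O₂ fed = 2568 × 1.568 = 4026 mol.
N₂ fed = 4026 × 79/21 = 15140 mol.
Fuel reacted = 0.725 × 395 → ξ = 286.4 mol.
Outlet (n = n₀ + ν ξ):
  C₄H₁₀: 395 − 1(286.4) = 108.6
  O₂: 4026 − 6.5(286.4) = 2164
  N₂: 15140 (inert)
  CO₂: 0 + 4(286.4) = 1146
  H₂O: 0 + 5(286.4) = 1432
Dry total = 18560 mol; y_CO₂ (dry) = 1146 / 18560 = 0.06171.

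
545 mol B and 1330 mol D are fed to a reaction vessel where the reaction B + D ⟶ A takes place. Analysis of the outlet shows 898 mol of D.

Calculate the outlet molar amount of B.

For D: n = n₀ − 1ξ → 898 = 1330 − 1ξ, giving ξ = 432 mol.
Outlet amounts (n = n₀ + ν ξ):
  B: 545 − 1(432) = 113
  D: 1330 − 1(432) = 898
  A: 0 + 1(432) = 432

113 mol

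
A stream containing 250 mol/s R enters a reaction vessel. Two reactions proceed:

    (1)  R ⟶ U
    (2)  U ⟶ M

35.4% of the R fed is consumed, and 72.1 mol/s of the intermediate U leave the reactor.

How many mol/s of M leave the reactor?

16.4 mol/s

Conversion of R: R consumed = 1ξ₁ = 0.354 × 250 → ξ₁ = 88.5 mol/s.
U balance: n_U = 0 + 1ξ₁ − 1ξ₂ = 72.1 → ξ₂ = (1·88.5 − 72.1)/1 = 16.4 mol/s.
Outlet amounts (n = n₀ + Σ ν·ξ):
  R: 250 − 1(88.5) = 161.5
  U: 0 + 1(88.5) − 1(16.4) = 72.1
  M: 0 + 1(16.4) = 16.4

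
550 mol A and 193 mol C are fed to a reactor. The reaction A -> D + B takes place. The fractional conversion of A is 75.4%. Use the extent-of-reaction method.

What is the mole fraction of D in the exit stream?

0.358

A reacted = 0.754 × 550 = 414.7 mol; ν_A = −1, so ξ = 414.7/1 = 414.7 mol.
Outlet amounts (n = n₀ + ν ξ):
  A: 550 − 1(414.7) = 135.3
  D: 0 + 1(414.7) = 414.7
  B: 0 + 1(414.7) = 414.7
  C: 193 (inert)
Total out = 1158 mol; y_D = 414.7 / 1158 = 0.3582.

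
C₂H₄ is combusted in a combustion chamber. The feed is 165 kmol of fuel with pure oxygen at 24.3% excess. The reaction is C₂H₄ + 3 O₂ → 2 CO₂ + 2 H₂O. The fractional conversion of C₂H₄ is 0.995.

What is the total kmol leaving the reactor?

Stoichiometric O₂ = 3 × 165 = 495 kmol; O₂ fed = 495 × 1.243 = 615.3 kmol.
Fuel reacted = 0.995 × 165 → ξ = 164.2 kmol.
Outlet (n = n₀ + ν ξ):
  C₂H₄: 165 − 1(164.2) = 0.825
  O₂: 615.3 − 3(164.2) = 122.8
  CO₂: 0 + 2(164.2) = 328.4
  H₂O: 0 + 2(164.2) = 328.4
Total out = 0.825 + 122.8 + 328.4 + 328.4 = 780.3 kmol.

780 kmol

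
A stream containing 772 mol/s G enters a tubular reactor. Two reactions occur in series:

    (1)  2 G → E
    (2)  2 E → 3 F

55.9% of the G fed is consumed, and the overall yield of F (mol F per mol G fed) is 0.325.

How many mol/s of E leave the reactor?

48.5 mol/s

Conversion of G: G consumed = 2ξ₁ = 0.559 × 772 → ξ₁ = 215.8 mol/s.
Yield of F: 3ξ₂ / 772 = 0.325 → ξ₂ = 83.63 mol/s.
Outlet amounts (n = n₀ + Σ ν·ξ):
  G: 772 − 2(215.8) = 340.5
  E: 0 + 1(215.8) − 2(83.63) = 48.51
  F: 0 + 3(83.63) = 250.9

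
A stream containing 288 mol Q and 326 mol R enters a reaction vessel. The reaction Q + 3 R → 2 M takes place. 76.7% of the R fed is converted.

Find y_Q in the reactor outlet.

R reacted = 0.767 × 326 = 250 mol; ν_R = −3, so ξ = 250/3 = 83.35 mol.
Outlet amounts (n = n₀ + ν ξ):
  Q: 288 − 1(83.35) = 204.7
  R: 326 − 3(83.35) = 75.96
  M: 0 + 2(83.35) = 166.7
Total out = 447.3 mol; y_Q = 204.7 / 447.3 = 0.4575.

0.458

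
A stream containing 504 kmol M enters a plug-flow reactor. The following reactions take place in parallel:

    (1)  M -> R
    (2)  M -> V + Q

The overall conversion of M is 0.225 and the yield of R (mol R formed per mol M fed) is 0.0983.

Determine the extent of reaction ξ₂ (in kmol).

Yield of R: 1ξ₁ / 504 = 0.0983 → ξ₁ = 49.54 kmol.
Conversion of M: 1ξ₁ + 1ξ₂ = 0.225 × 504 = 113.4 → ξ₂ = 63.86 kmol.
Outlet amounts (n = n₀ + Σ ν·ξ):
  M: 504 − 1(49.54) − 1(63.86) = 390.6
  R: 0 + 1(49.54) = 49.54
  V: 0 + 1(63.86) = 63.86
  Q: 0 + 1(63.86) = 63.86

ξ₂ = 63.9 kmol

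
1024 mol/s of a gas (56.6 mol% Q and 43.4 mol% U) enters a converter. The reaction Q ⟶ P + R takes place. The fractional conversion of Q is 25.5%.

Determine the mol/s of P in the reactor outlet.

148 mol/s

Q reacted = 0.255 × 579.6 = 147.8 mol/s; ν_Q = −1, so ξ = 147.8/1 = 147.8 mol/s.
Outlet amounts (n = n₀ + ν ξ):
  Q: 579.6 − 1(147.8) = 431.8
  P: 0 + 1(147.8) = 147.8
  R: 0 + 1(147.8) = 147.8
  U: 444.4 (inert)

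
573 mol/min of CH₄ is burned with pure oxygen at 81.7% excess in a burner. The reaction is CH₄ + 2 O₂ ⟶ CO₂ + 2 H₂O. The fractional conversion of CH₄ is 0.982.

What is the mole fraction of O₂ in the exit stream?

0.36

Stoichiometric O₂ = 2 × 573 = 1146 mol/min; O₂ fed = 1146 × 1.817 = 2082 mol/min.
Fuel reacted = 0.982 × 573 → ξ = 562.7 mol/min.
Outlet (n = n₀ + ν ξ):
  CH₄: 573 − 1(562.7) = 10.31
  O₂: 2082 − 2(562.7) = 956.9
  CO₂: 0 + 1(562.7) = 562.7
  H₂O: 0 + 2(562.7) = 1125
Total out = 2655 mol/min; y_O₂ = 956.9 / 2655 = 0.3604.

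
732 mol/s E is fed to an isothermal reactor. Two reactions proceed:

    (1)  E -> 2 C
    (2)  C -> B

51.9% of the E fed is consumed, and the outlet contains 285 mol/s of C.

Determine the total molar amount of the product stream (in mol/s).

Conversion of E: E consumed = 1ξ₁ = 0.519 × 732 → ξ₁ = 379.9 mol/s.
C balance: n_C = 0 + 2ξ₁ − 1ξ₂ = 285 → ξ₂ = (2·379.9 − 285)/1 = 474.8 mol/s.
Outlet amounts (n = n₀ + Σ ν·ξ):
  E: 732 − 1(379.9) = 352.1
  C: 0 + 2(379.9) − 1(474.8) = 285
  B: 0 + 1(474.8) = 474.8
Total out = 352.1 + 285 + 474.8 = 1112 mol/s.

1110 mol/s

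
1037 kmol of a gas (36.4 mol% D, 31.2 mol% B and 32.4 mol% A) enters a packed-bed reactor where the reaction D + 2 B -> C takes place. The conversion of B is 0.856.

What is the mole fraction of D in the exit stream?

0.314

B reacted = 0.856 × 323.5 = 277 kmol; ν_B = −2, so ξ = 277/2 = 138.5 kmol.
Outlet amounts (n = n₀ + ν ξ):
  D: 377.5 − 1(138.5) = 239
  B: 323.5 − 2(138.5) = 46.59
  C: 0 + 1(138.5) = 138.5
  A: 336 (inert)
Total out = 760 kmol; y_D = 239 / 760 = 0.3144.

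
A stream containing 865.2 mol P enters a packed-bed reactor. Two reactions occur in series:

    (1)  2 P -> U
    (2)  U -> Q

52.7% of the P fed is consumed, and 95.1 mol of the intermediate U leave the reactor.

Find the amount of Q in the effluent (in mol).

133 mol

Conversion of P: P consumed = 2ξ₁ = 0.527 × 865.2 → ξ₁ = 228 mol.
U balance: n_U = 0 + 1ξ₁ − 1ξ₂ = 95.1 → ξ₂ = (1·228 − 95.1)/1 = 132.9 mol.
Outlet amounts (n = n₀ + Σ ν·ξ):
  P: 865.2 − 2(228) = 409.2
  U: 0 + 1(228) − 1(132.9) = 95.1
  Q: 0 + 1(132.9) = 132.9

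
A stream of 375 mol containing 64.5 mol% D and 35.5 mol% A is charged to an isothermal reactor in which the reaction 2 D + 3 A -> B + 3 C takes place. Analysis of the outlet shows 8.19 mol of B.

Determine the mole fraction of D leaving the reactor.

For B: n = n₀ + 1ξ → 8.19 = 0 + 1ξ, giving ξ = 8.19 mol.
Outlet amounts (n = n₀ + ν ξ):
  D: 241.9 − 2(8.19) = 225.5
  A: 133.1 − 3(8.19) = 108.6
  B: 0 + 1(8.19) = 8.19
  C: 0 + 3(8.19) = 24.57
Total out = 366.8 mol; y_D = 225.5 / 366.8 = 0.6147.

0.615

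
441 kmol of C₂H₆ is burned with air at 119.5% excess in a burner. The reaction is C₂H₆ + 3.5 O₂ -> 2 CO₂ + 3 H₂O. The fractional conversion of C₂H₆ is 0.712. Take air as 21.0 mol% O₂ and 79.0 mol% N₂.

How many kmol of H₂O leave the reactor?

Stoichiometric O₂ = 3.5 × 441 = 1544 kmol; O₂ fed = 1544 × 2.195 = 3388 kmol.
N₂ fed = 3388 × 79/21 = 12750 kmol.
Fuel reacted = 0.712 × 441 → ξ = 314 kmol.
Outlet (n = n₀ + ν ξ):
  C₂H₆: 441 − 1(314) = 127
  O₂: 3388 − 3.5(314) = 2289
  N₂: 12750 (inert)
  CO₂: 0 + 2(314) = 628
  H₂O: 0 + 3(314) = 942

942 kmol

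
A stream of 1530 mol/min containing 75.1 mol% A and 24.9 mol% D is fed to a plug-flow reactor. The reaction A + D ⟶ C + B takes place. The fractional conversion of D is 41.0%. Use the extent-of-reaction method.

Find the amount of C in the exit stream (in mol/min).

D reacted = 0.41 × 381 = 156.2 mol/min; ν_D = −1, so ξ = 156.2/1 = 156.2 mol/min.
Outlet amounts (n = n₀ + ν ξ):
  A: 1149 − 1(156.2) = 992.8
  D: 381 − 1(156.2) = 224.8
  C: 0 + 1(156.2) = 156.2
  B: 0 + 1(156.2) = 156.2

156 mol/min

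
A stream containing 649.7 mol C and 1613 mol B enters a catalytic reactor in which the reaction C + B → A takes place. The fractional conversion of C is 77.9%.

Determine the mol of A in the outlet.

C reacted = 0.779 × 649.7 = 506.1 mol; ν_C = −1, so ξ = 506.1/1 = 506.1 mol.
Outlet amounts (n = n₀ + ν ξ):
  C: 649.7 − 1(506.1) = 143.6
  B: 1613 − 1(506.1) = 1107
  A: 0 + 1(506.1) = 506.1

506 mol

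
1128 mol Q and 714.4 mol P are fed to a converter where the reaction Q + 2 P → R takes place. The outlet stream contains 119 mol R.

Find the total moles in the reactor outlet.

For R: n = n₀ + 1ξ → 119 = 0 + 1ξ, giving ξ = 119 mol.
Outlet amounts (n = n₀ + ν ξ):
  Q: 1128 − 1(119) = 1009
  P: 714.4 − 2(119) = 476.4
  R: 0 + 1(119) = 119
Total out = 1009 + 476.4 + 119 = 1604 mol.

1600 mol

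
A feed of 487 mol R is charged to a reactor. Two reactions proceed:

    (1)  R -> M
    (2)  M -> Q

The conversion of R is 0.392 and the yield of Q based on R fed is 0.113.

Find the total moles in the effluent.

Conversion of R: R consumed = 1ξ₁ = 0.392 × 487 → ξ₁ = 190.9 mol.
Yield of Q: 1ξ₂ / 487 = 0.113 → ξ₂ = 55.03 mol.
Outlet amounts (n = n₀ + Σ ν·ξ):
  R: 487 − 1(190.9) = 296.1
  M: 0 + 1(190.9) − 1(55.03) = 135.9
  Q: 0 + 1(55.03) = 55.03
Total out = 296.1 + 135.9 + 55.03 = 487 mol.

487 mol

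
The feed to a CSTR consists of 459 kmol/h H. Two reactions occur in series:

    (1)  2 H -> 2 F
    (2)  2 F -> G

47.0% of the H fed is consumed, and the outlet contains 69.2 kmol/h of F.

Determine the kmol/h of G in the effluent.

Conversion of H: H consumed = 2ξ₁ = 0.47 × 459 → ξ₁ = 107.9 kmol/h.
F balance: n_F = 0 + 2ξ₁ − 2ξ₂ = 69.2 → ξ₂ = (2·107.9 − 69.2)/2 = 73.26 kmol/h.
Outlet amounts (n = n₀ + Σ ν·ξ):
  H: 459 − 2(107.9) = 243.3
  F: 0 + 2(107.9) − 2(73.26) = 69.2
  G: 0 + 1(73.26) = 73.26

73.3 kmol/h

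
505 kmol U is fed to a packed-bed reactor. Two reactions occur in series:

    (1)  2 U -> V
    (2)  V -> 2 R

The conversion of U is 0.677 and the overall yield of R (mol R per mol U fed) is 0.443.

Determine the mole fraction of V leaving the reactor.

0.133

Conversion of U: U consumed = 2ξ₁ = 0.677 × 505 → ξ₁ = 170.9 kmol.
Yield of R: 2ξ₂ / 505 = 0.443 → ξ₂ = 111.9 kmol.
Outlet amounts (n = n₀ + Σ ν·ξ):
  U: 505 − 2(170.9) = 163.1
  V: 0 + 1(170.9) − 1(111.9) = 59.09
  R: 0 + 2(111.9) = 223.7
Total out = 445.9 kmol; y_V = 59.09 / 445.9 = 0.1325.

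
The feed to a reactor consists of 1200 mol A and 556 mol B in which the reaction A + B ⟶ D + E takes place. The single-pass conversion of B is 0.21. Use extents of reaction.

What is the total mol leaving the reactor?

1760 mol

B reacted = 0.21 × 556 = 116.8 mol; ν_B = −1, so ξ = 116.8/1 = 116.8 mol.
Outlet amounts (n = n₀ + ν ξ):
  A: 1200 − 1(116.8) = 1083
  B: 556 − 1(116.8) = 439.2
  D: 0 + 1(116.8) = 116.8
  E: 0 + 1(116.8) = 116.8
Total out = 1083 + 439.2 + 116.8 + 116.8 = 1756 mol.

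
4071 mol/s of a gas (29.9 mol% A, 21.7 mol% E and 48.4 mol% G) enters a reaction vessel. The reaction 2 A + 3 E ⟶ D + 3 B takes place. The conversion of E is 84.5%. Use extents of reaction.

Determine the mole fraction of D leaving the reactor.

E reacted = 0.845 × 883.4 = 746.5 mol/s; ν_E = −3, so ξ = 746.5/3 = 248.8 mol/s.
Outlet amounts (n = n₀ + ν ξ):
  A: 1217 − 2(248.8) = 719.6
  E: 883.4 − 3(248.8) = 136.9
  D: 0 + 1(248.8) = 248.8
  B: 0 + 3(248.8) = 746.5
  G: 1970 (inert)
Total out = 3822 mol/s; y_D = 248.8 / 3822 = 0.0651.

0.0651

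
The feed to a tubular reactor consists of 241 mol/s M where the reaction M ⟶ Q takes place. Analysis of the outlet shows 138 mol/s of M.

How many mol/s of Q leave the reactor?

103 mol/s

For M: n = n₀ − 1ξ → 138 = 241 − 1ξ, giving ξ = 103 mol/s.
Outlet amounts (n = n₀ + ν ξ):
  M: 241 − 1(103) = 138
  Q: 0 + 1(103) = 103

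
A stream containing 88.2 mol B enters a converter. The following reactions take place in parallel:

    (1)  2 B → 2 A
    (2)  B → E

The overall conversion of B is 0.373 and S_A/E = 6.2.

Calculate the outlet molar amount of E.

4.57 mol

Conversion of B: B consumed = 0.373 × 88.2 = 32.9 mol = 2ξ₁ + 1ξ₂.
Selectivity: 2ξ₁ / (1ξ₂) = 6.2 → ξ₁ = 3.1 ξ₂.
Substitute: (2·3.1 + 1) ξ₂ = 32.9 → ξ₂ = 4.569 mol, ξ₁ = 14.16 mol.
Outlet amounts (n = n₀ + Σ ν·ξ):
  B: 88.2 − 2(14.16) − 1(4.569) = 55.3
  A: 0 + 2(14.16) = 28.33
  E: 0 + 1(4.569) = 4.569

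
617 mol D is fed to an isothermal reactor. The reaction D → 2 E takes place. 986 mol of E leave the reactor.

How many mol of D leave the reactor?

124 mol

For E: n = n₀ + 2ξ → 986 = 0 + 2ξ, giving ξ = 493 mol.
Outlet amounts (n = n₀ + ν ξ):
  D: 617 − 1(493) = 124
  E: 0 + 2(493) = 986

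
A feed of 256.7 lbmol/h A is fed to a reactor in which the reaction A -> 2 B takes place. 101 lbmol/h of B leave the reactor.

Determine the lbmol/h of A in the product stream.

For B: n = n₀ + 2ξ → 101 = 0 + 2ξ, giving ξ = 50.5 lbmol/h.
Outlet amounts (n = n₀ + ν ξ):
  A: 256.7 − 1(50.5) = 206.2
  B: 0 + 2(50.5) = 101

206 lbmol/h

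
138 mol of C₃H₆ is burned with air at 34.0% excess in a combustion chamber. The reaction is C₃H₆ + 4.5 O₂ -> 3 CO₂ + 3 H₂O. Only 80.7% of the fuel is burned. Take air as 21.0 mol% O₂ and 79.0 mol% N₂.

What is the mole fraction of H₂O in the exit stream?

Stoichiometric O₂ = 4.5 × 138 = 621 mol; O₂ fed = 621 × 1.340 = 832.1 mol.
N₂ fed = 832.1 × 79/21 = 3130 mol.
Fuel reacted = 0.807 × 138 → ξ = 111.4 mol.
Outlet (n = n₀ + ν ξ):
  C₃H₆: 138 − 1(111.4) = 26.63
  O₂: 832.1 − 4.5(111.4) = 331
  N₂: 3130 (inert)
  CO₂: 0 + 3(111.4) = 334.1
  H₂O: 0 + 3(111.4) = 334.1
Total out = 4156 mol; y_H₂O = 334.1 / 4156 = 0.08038.

0.0804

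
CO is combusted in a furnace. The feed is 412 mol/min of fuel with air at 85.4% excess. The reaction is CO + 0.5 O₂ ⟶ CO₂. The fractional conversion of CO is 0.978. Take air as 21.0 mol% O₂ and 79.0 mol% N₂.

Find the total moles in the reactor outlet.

2030 mol/min

Stoichiometric O₂ = 0.5 × 412 = 206 mol/min; O₂ fed = 206 × 1.854 = 381.9 mol/min.
N₂ fed = 381.9 × 79/21 = 1437 mol/min.
Fuel reacted = 0.978 × 412 → ξ = 402.9 mol/min.
Outlet (n = n₀ + ν ξ):
  CO: 412 − 1(402.9) = 9.064
  O₂: 381.9 − 0.5(402.9) = 180.5
  N₂: 1437 (inert)
  CO₂: 0 + 1(402.9) = 402.9
Total out = 9.064 + 180.5 + 1437 + 402.9 = 2029 mol/min.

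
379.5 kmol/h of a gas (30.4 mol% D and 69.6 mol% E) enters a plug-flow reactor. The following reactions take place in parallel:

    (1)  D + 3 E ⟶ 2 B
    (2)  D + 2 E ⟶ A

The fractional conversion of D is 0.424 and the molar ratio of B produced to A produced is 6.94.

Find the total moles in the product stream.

Conversion of D: D consumed = 0.424 × 115.4 = 48.92 kmol/h = 1ξ₁ + 1ξ₂.
Selectivity: 2ξ₁ / (1ξ₂) = 6.94 → ξ₁ = 3.47 ξ₂.
Substitute: (1·3.47 + 1) ξ₂ = 48.92 → ξ₂ = 10.94 kmol/h, ξ₁ = 37.97 kmol/h.
Outlet amounts (n = n₀ + Σ ν·ξ):
  D: 115.4 − 1(37.97) − 1(10.94) = 66.45
  E: 264.1 − 3(37.97) − 2(10.94) = 128.3
  B: 0 + 2(37.97) = 75.95
  A: 0 + 1(10.94) = 10.94
Total out = 66.45 + 128.3 + 75.95 + 10.94 = 281.7 kmol/h.

282 kmol/h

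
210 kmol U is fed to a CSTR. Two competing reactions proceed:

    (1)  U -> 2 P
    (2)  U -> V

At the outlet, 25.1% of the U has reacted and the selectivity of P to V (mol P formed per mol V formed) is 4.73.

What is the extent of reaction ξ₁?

Conversion of U: U consumed = 0.251 × 210 = 52.71 kmol = 1ξ₁ + 1ξ₂.
Selectivity: 2ξ₁ / (1ξ₂) = 4.73 → ξ₁ = 2.365 ξ₂.
Substitute: (1·2.365 + 1) ξ₂ = 52.71 → ξ₂ = 15.66 kmol, ξ₁ = 37.05 kmol.
Outlet amounts (n = n₀ + Σ ν·ξ):
  U: 210 − 1(37.05) − 1(15.66) = 157.3
  P: 0 + 2(37.05) = 74.09
  V: 0 + 1(15.66) = 15.66

ξ₁ = 37 kmol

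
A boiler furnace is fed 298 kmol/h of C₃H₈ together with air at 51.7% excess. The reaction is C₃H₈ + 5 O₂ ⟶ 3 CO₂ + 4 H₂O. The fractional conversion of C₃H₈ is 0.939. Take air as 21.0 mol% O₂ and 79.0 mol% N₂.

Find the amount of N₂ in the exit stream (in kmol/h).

Stoichiometric O₂ = 5 × 298 = 1490 kmol/h; O₂ fed = 1490 × 1.517 = 2260 kmol/h.
N₂ fed = 2260 × 79/21 = 8503 kmol/h.
Fuel reacted = 0.939 × 298 → ξ = 279.8 kmol/h.
Outlet (n = n₀ + ν ξ):
  C₃H₈: 298 − 1(279.8) = 18.18
  O₂: 2260 − 5(279.8) = 861.2
  N₂: 8503 (inert)
  CO₂: 0 + 3(279.8) = 839.5
  H₂O: 0 + 4(279.8) = 1119

8500 kmol/h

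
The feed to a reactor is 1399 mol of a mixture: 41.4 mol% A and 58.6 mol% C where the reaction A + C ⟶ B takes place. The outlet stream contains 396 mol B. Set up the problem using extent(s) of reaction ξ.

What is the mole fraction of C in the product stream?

For B: n = n₀ + 1ξ → 396 = 0 + 1ξ, giving ξ = 396 mol.
Outlet amounts (n = n₀ + ν ξ):
  A: 579.2 − 1(396) = 183.2
  C: 819.8 − 1(396) = 423.8
  B: 0 + 1(396) = 396
Total out = 1003 mol; y_C = 423.8 / 1003 = 0.4225.

0.423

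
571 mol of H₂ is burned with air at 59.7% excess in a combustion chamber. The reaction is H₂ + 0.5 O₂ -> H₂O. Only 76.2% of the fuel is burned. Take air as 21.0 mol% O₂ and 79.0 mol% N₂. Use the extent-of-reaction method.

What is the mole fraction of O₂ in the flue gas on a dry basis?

0.114

Stoichiometric O₂ = 0.5 × 571 = 285.5 mol; O₂ fed = 285.5 × 1.597 = 455.9 mol.
N₂ fed = 455.9 × 79/21 = 1715 mol.
Fuel reacted = 0.762 × 571 → ξ = 435.1 mol.
Outlet (n = n₀ + ν ξ):
  H₂: 571 − 1(435.1) = 135.9
  O₂: 455.9 − 0.5(435.1) = 238.4
  N₂: 1715 (inert)
  H₂O: 0 + 1(435.1) = 435.1
Dry total = 2090 mol; y_O₂ (dry) = 238.4 / 2090 = 0.1141.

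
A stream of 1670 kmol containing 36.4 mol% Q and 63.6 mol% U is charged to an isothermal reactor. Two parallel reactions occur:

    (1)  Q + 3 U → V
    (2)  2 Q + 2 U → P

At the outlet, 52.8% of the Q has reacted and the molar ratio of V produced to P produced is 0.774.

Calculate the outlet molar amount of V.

89.6 kmol

Conversion of Q: Q consumed = 0.528 × 607.9 = 321 kmol = 1ξ₁ + 2ξ₂.
Selectivity: 1ξ₁ / (1ξ₂) = 0.774 → ξ₁ = 0.774 ξ₂.
Substitute: (1·0.774 + 2) ξ₂ = 321 → ξ₂ = 115.7 kmol, ξ₁ = 89.55 kmol.
Outlet amounts (n = n₀ + Σ ν·ξ):
  Q: 607.9 − 1(89.55) − 2(115.7) = 286.9
  U: 1062 − 3(89.55) − 2(115.7) = 562.1
  V: 0 + 1(89.55) = 89.55
  P: 0 + 1(115.7) = 115.7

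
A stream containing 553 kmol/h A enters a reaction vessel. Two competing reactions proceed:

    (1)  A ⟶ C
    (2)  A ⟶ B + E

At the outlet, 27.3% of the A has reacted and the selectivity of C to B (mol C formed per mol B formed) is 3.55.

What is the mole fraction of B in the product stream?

Conversion of A: A consumed = 0.273 × 553 = 151 kmol/h = 1ξ₁ + 1ξ₂.
Selectivity: 1ξ₁ / (1ξ₂) = 3.55 → ξ₁ = 3.55 ξ₂.
Substitute: (1·3.55 + 1) ξ₂ = 151 → ξ₂ = 33.18 kmol/h, ξ₁ = 117.8 kmol/h.
Outlet amounts (n = n₀ + Σ ν·ξ):
  A: 553 − 1(117.8) − 1(33.18) = 402
  C: 0 + 1(117.8) = 117.8
  B: 0 + 1(33.18) = 33.18
  E: 0 + 1(33.18) = 33.18
Total out = 586.2 kmol/h; y_B = 33.18 / 586.2 = 0.0566.

0.0566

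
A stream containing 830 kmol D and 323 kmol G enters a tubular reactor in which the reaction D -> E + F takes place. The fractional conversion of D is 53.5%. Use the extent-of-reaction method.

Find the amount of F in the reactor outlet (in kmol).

D reacted = 0.535 × 830 = 444.1 kmol; ν_D = −1, so ξ = 444.1/1 = 444.1 kmol.
Outlet amounts (n = n₀ + ν ξ):
  D: 830 − 1(444.1) = 385.9
  E: 0 + 1(444.1) = 444.1
  F: 0 + 1(444.1) = 444.1
  G: 323 (inert)

444 kmol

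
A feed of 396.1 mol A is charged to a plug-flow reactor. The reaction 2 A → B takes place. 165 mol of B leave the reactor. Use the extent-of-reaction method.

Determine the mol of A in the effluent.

For B: n = n₀ + 1ξ → 165 = 0 + 1ξ, giving ξ = 165 mol.
Outlet amounts (n = n₀ + ν ξ):
  A: 396.1 − 2(165) = 66.1
  B: 0 + 1(165) = 165

66.1 mol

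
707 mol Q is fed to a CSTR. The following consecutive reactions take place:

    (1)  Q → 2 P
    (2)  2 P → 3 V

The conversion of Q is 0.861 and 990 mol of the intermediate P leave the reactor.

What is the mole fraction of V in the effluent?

0.239

Conversion of Q: Q consumed = 1ξ₁ = 0.861 × 707 → ξ₁ = 608.7 mol.
P balance: n_P = 0 + 2ξ₁ − 2ξ₂ = 990 → ξ₂ = (2·608.7 − 990)/2 = 113.7 mol.
Outlet amounts (n = n₀ + Σ ν·ξ):
  Q: 707 − 1(608.7) = 98.27
  P: 0 + 2(608.7) − 2(113.7) = 990
  V: 0 + 3(113.7) = 341.2
Total out = 1429 mol; y_V = 341.2 / 1429 = 0.2387.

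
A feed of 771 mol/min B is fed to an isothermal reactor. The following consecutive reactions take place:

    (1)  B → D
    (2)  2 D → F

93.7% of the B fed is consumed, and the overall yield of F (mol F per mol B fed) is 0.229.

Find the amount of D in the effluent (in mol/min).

369 mol/min

Conversion of B: B consumed = 1ξ₁ = 0.937 × 771 → ξ₁ = 722.4 mol/min.
Yield of F: 1ξ₂ / 771 = 0.229 → ξ₂ = 176.6 mol/min.
Outlet amounts (n = n₀ + Σ ν·ξ):
  B: 771 − 1(722.4) = 48.57
  D: 0 + 1(722.4) − 2(176.6) = 369.3
  F: 0 + 1(176.6) = 176.6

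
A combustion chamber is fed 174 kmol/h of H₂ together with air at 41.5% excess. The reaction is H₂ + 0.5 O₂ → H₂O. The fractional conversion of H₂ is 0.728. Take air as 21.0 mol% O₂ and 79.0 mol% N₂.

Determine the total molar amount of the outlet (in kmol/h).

697 kmol/h

Stoichiometric O₂ = 0.5 × 174 = 87 kmol/h; O₂ fed = 87 × 1.415 = 123.1 kmol/h.
N₂ fed = 123.1 × 79/21 = 463.1 kmol/h.
Fuel reacted = 0.728 × 174 → ξ = 126.7 kmol/h.
Outlet (n = n₀ + ν ξ):
  H₂: 174 − 1(126.7) = 47.33
  O₂: 123.1 − 0.5(126.7) = 59.77
  N₂: 463.1 (inert)
  H₂O: 0 + 1(126.7) = 126.7
Total out = 47.33 + 59.77 + 463.1 + 126.7 = 696.9 kmol/h.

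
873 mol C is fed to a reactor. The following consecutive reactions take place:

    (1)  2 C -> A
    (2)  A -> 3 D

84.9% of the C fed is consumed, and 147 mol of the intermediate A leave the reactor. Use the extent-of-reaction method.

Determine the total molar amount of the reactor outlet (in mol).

950 mol

Conversion of C: C consumed = 2ξ₁ = 0.849 × 873 → ξ₁ = 370.6 mol.
A balance: n_A = 0 + 1ξ₁ − 1ξ₂ = 147 → ξ₂ = (1·370.6 − 147)/1 = 223.6 mol.
Outlet amounts (n = n₀ + Σ ν·ξ):
  C: 873 − 2(370.6) = 131.8
  A: 0 + 1(370.6) − 1(223.6) = 147
  D: 0 + 3(223.6) = 670.8
Total out = 131.8 + 147 + 670.8 = 949.6 mol.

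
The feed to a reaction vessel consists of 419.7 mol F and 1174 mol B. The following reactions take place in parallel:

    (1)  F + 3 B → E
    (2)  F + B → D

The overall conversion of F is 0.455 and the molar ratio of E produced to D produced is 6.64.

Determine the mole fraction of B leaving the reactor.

0.608

Conversion of F: F consumed = 0.455 × 419.7 = 191 mol = 1ξ₁ + 1ξ₂.
Selectivity: 1ξ₁ / (1ξ₂) = 6.64 → ξ₁ = 6.64 ξ₂.
Substitute: (1·6.64 + 1) ξ₂ = 191 → ξ₂ = 25 mol, ξ₁ = 166 mol.
Outlet amounts (n = n₀ + Σ ν·ξ):
  F: 419.7 − 1(166) − 1(25) = 228.7
  B: 1174 − 3(166) − 1(25) = 651.1
  E: 0 + 1(166) = 166
  D: 0 + 1(25) = 25
Total out = 1071 mol; y_B = 651.1 / 1071 = 0.6081.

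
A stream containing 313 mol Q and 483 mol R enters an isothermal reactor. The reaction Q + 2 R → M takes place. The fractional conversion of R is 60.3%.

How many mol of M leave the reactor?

R reacted = 0.603 × 483 = 291.2 mol; ν_R = −2, so ξ = 291.2/2 = 145.6 mol.
Outlet amounts (n = n₀ + ν ξ):
  Q: 313 − 1(145.6) = 167.4
  R: 483 − 2(145.6) = 191.8
  M: 0 + 1(145.6) = 145.6

146 mol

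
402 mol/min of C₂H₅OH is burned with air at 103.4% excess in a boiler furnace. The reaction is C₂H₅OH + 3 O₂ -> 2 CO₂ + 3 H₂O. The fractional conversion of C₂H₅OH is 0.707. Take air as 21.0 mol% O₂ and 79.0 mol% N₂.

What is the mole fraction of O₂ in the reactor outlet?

Stoichiometric O₂ = 3 × 402 = 1206 mol/min; O₂ fed = 1206 × 2.034 = 2453 mol/min.
N₂ fed = 2453 × 79/21 = 9228 mol/min.
Fuel reacted = 0.707 × 402 → ξ = 284.2 mol/min.
Outlet (n = n₀ + ν ξ):
  C₂H₅OH: 402 − 1(284.2) = 117.8
  O₂: 2453 − 3(284.2) = 1600
  N₂: 9228 (inert)
  CO₂: 0 + 2(284.2) = 568.4
  H₂O: 0 + 3(284.2) = 852.6
Total out = 12370 mol/min; y_O₂ = 1600 / 12370 = 0.1294.

0.129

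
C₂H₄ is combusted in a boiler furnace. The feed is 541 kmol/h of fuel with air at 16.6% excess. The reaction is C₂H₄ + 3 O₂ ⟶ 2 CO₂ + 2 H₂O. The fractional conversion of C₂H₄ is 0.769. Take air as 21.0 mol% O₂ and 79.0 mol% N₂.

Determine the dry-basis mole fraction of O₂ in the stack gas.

Stoichiometric O₂ = 3 × 541 = 1623 kmol/h; O₂ fed = 1623 × 1.166 = 1892 kmol/h.
N₂ fed = 1892 × 79/21 = 7119 kmol/h.
Fuel reacted = 0.769 × 541 → ξ = 416 kmol/h.
Outlet (n = n₀ + ν ξ):
  C₂H₄: 541 − 1(416) = 125
  O₂: 1892 − 3(416) = 644.3
  N₂: 7119 (inert)
  CO₂: 0 + 2(416) = 832.1
  H₂O: 0 + 2(416) = 832.1
Dry total = 8720 kmol/h; y_O₂ (dry) = 644.3 / 8720 = 0.07389.

0.0739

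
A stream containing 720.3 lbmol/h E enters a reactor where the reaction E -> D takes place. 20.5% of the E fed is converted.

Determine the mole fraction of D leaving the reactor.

0.205

E reacted = 0.205 × 720.3 = 147.7 lbmol/h; ν_E = −1, so ξ = 147.7/1 = 147.7 lbmol/h.
Outlet amounts (n = n₀ + ν ξ):
  E: 720.3 − 1(147.7) = 572.6
  D: 0 + 1(147.7) = 147.7
Total out = 720.3 lbmol/h; y_D = 147.7 / 720.3 = 0.205.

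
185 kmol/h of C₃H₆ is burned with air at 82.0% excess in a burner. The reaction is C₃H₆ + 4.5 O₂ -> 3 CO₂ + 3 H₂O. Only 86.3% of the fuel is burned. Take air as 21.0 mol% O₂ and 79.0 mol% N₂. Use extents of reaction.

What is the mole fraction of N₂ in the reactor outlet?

Stoichiometric O₂ = 4.5 × 185 = 832.5 kmol/h; O₂ fed = 832.5 × 1.820 = 1515 kmol/h.
N₂ fed = 1515 × 79/21 = 5700 kmol/h.
Fuel reacted = 0.863 × 185 → ξ = 159.7 kmol/h.
Outlet (n = n₀ + ν ξ):
  C₃H₆: 185 − 1(159.7) = 25.34
  O₂: 1515 − 4.5(159.7) = 796.7
  N₂: 5700 (inert)
  CO₂: 0 + 3(159.7) = 479
  H₂O: 0 + 3(159.7) = 479
Total out = 7480 kmol/h; y_N₂ = 5700 / 7480 = 0.762.

0.762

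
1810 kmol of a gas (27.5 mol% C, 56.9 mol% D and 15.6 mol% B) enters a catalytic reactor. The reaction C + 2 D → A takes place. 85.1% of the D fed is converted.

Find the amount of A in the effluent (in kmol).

D reacted = 0.851 × 1030 = 876.4 kmol; ν_D = −2, so ξ = 876.4/2 = 438.2 kmol.
Outlet amounts (n = n₀ + ν ξ):
  C: 497.8 − 1(438.2) = 59.53
  D: 1030 − 2(438.2) = 153.5
  A: 0 + 1(438.2) = 438.2
  B: 282.4 (inert)

438 kmol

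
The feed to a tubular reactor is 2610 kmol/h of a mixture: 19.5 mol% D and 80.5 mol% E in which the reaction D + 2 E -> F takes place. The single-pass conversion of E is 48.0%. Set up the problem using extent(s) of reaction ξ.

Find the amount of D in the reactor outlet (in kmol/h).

E reacted = 0.48 × 2101 = 1009 kmol/h; ν_E = −2, so ξ = 1009/2 = 504.3 kmol/h.
Outlet amounts (n = n₀ + ν ξ):
  D: 508.9 − 1(504.3) = 4.698
  E: 2101 − 2(504.3) = 1093
  F: 0 + 1(504.3) = 504.3

4.7 kmol/h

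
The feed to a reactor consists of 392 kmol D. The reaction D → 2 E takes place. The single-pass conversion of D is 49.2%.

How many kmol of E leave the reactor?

D reacted = 0.492 × 392 = 192.9 kmol; ν_D = −1, so ξ = 192.9/1 = 192.9 kmol.
Outlet amounts (n = n₀ + ν ξ):
  D: 392 − 1(192.9) = 199.1
  E: 0 + 2(192.9) = 385.7

386 kmol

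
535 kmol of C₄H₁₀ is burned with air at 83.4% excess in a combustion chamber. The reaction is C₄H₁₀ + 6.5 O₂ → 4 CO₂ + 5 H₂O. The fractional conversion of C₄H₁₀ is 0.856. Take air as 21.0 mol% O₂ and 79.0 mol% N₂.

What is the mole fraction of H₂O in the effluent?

Stoichiometric O₂ = 6.5 × 535 = 3478 kmol; O₂ fed = 3478 × 1.834 = 6378 kmol.
N₂ fed = 6378 × 79/21 = 23990 kmol.
Fuel reacted = 0.856 × 535 → ξ = 458 kmol.
Outlet (n = n₀ + ν ξ):
  C₄H₁₀: 535 − 1(458) = 77.04
  O₂: 6378 − 6.5(458) = 3401
  N₂: 23990 (inert)
  CO₂: 0 + 4(458) = 1832
  H₂O: 0 + 5(458) = 2290
Total out = 31590 kmol; y_H₂O = 2290 / 31590 = 0.07248.

0.0725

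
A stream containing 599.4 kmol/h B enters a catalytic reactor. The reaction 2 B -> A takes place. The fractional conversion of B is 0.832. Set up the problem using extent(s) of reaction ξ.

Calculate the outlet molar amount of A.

B reacted = 0.832 × 599.4 = 498.7 kmol/h; ν_B = −2, so ξ = 498.7/2 = 249.4 kmol/h.
Outlet amounts (n = n₀ + ν ξ):
  B: 599.4 − 2(249.4) = 100.7
  A: 0 + 1(249.4) = 249.4

249 kmol/h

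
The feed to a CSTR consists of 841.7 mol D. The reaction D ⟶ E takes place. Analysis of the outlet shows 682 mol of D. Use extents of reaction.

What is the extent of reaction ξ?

ξ = 160 mol

For D: n = n₀ − 1ξ → 682 = 841.7 − 1ξ, giving ξ = 159.7 mol.
Outlet amounts (n = n₀ + ν ξ):
  D: 841.7 − 1(159.7) = 682
  E: 0 + 1(159.7) = 159.7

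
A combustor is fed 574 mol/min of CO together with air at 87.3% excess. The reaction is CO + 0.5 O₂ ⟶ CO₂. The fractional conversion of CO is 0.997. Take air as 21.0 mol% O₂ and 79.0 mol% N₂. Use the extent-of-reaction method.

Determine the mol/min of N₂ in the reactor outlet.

Stoichiometric O₂ = 0.5 × 574 = 287 mol/min; O₂ fed = 287 × 1.873 = 537.6 mol/min.
N₂ fed = 537.6 × 79/21 = 2022 mol/min.
Fuel reacted = 0.997 × 574 → ξ = 572.3 mol/min.
Outlet (n = n₀ + ν ξ):
  CO: 574 − 1(572.3) = 1.722
  O₂: 537.6 − 0.5(572.3) = 251.4
  N₂: 2022 (inert)
  CO₂: 0 + 1(572.3) = 572.3

2020 mol/min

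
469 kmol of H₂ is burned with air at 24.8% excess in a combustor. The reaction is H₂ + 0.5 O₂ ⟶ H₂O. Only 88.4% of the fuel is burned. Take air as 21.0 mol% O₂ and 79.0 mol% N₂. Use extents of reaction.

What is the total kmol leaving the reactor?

Stoichiometric O₂ = 0.5 × 469 = 234.5 kmol; O₂ fed = 234.5 × 1.248 = 292.7 kmol.
N₂ fed = 292.7 × 79/21 = 1101 kmol.
Fuel reacted = 0.884 × 469 → ξ = 414.6 kmol.
Outlet (n = n₀ + ν ξ):
  H₂: 469 − 1(414.6) = 54.4
  O₂: 292.7 − 0.5(414.6) = 85.36
  N₂: 1101 (inert)
  H₂O: 0 + 1(414.6) = 414.6
Total out = 54.4 + 85.36 + 1101 + 414.6 = 1655 kmol.

1660 kmol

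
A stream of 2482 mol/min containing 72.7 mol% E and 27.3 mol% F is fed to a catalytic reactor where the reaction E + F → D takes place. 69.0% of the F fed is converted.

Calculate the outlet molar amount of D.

F reacted = 0.69 × 677.6 = 467.5 mol/min; ν_F = −1, so ξ = 467.5/1 = 467.5 mol/min.
Outlet amounts (n = n₀ + ν ξ):
  E: 1804 − 1(467.5) = 1337
  F: 677.6 − 1(467.5) = 210.1
  D: 0 + 1(467.5) = 467.5

468 mol/min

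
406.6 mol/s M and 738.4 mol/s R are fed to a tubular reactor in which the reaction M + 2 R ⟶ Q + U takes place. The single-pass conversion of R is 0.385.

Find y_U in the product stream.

0.142

R reacted = 0.385 × 738.4 = 284.3 mol/s; ν_R = −2, so ξ = 284.3/2 = 142.1 mol/s.
Outlet amounts (n = n₀ + ν ξ):
  M: 406.6 − 1(142.1) = 264.5
  R: 738.4 − 2(142.1) = 454.1
  Q: 0 + 1(142.1) = 142.1
  U: 0 + 1(142.1) = 142.1
Total out = 1003 mol/s; y_U = 142.1 / 1003 = 0.1417.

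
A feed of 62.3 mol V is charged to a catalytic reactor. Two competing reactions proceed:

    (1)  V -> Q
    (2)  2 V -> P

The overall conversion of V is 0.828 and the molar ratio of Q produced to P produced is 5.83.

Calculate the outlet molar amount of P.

6.59 mol

Conversion of V: V consumed = 0.828 × 62.3 = 51.58 mol = 1ξ₁ + 2ξ₂.
Selectivity: 1ξ₁ / (1ξ₂) = 5.83 → ξ₁ = 5.83 ξ₂.
Substitute: (1·5.83 + 2) ξ₂ = 51.58 → ξ₂ = 6.588 mol, ξ₁ = 38.41 mol.
Outlet amounts (n = n₀ + Σ ν·ξ):
  V: 62.3 − 1(38.41) − 2(6.588) = 10.72
  Q: 0 + 1(38.41) = 38.41
  P: 0 + 1(6.588) = 6.588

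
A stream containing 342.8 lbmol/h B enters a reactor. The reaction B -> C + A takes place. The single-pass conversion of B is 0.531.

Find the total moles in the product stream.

525 lbmol/h

B reacted = 0.531 × 342.8 = 182 lbmol/h; ν_B = −1, so ξ = 182/1 = 182 lbmol/h.
Outlet amounts (n = n₀ + ν ξ):
  B: 342.8 − 1(182) = 160.8
  C: 0 + 1(182) = 182
  A: 0 + 1(182) = 182
Total out = 160.8 + 182 + 182 = 524.8 lbmol/h.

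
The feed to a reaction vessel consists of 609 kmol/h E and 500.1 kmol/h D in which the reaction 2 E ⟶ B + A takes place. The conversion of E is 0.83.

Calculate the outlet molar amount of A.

E reacted = 0.83 × 609 = 505.5 kmol/h; ν_E = −2, so ξ = 505.5/2 = 252.7 kmol/h.
Outlet amounts (n = n₀ + ν ξ):
  E: 609 − 2(252.7) = 103.5
  B: 0 + 1(252.7) = 252.7
  A: 0 + 1(252.7) = 252.7
  D: 500.1 (inert)

253 kmol/h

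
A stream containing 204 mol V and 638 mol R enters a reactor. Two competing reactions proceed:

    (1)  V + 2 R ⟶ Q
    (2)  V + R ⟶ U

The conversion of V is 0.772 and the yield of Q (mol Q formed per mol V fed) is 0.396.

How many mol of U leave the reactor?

76.7 mol

Yield of Q: 1ξ₁ / 204 = 0.396 → ξ₁ = 80.78 mol.
Conversion of V: 1ξ₁ + 1ξ₂ = 0.772 × 204 = 157.5 → ξ₂ = 76.7 mol.
Outlet amounts (n = n₀ + Σ ν·ξ):
  V: 204 − 1(80.78) − 1(76.7) = 46.51
  R: 638 − 2(80.78) − 1(76.7) = 399.7
  Q: 0 + 1(80.78) = 80.78
  U: 0 + 1(76.7) = 76.7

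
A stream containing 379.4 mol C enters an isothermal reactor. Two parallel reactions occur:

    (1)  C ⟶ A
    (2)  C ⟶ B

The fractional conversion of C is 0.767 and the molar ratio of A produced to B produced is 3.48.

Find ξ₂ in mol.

ξ₂ = 65 mol

Conversion of C: C consumed = 0.767 × 379.4 = 291 mol = 1ξ₁ + 1ξ₂.
Selectivity: 1ξ₁ / (1ξ₂) = 3.48 → ξ₁ = 3.48 ξ₂.
Substitute: (1·3.48 + 1) ξ₂ = 291 → ξ₂ = 64.96 mol, ξ₁ = 226 mol.
Outlet amounts (n = n₀ + Σ ν·ξ):
  C: 379.4 − 1(226) − 1(64.96) = 88.4
  A: 0 + 1(226) = 226
  B: 0 + 1(64.96) = 64.96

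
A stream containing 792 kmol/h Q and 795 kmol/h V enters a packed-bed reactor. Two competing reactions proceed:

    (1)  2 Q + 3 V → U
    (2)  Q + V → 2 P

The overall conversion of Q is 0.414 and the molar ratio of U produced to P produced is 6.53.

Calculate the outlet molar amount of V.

Conversion of Q: Q consumed = 0.414 × 792 = 327.9 kmol/h = 2ξ₁ + 1ξ₂.
Selectivity: 1ξ₁ / (2ξ₂) = 6.53 → ξ₁ = 13.06 ξ₂.
Substitute: (2·13.06 + 1) ξ₂ = 327.9 → ξ₂ = 12.09 kmol/h, ξ₁ = 157.9 kmol/h.
Outlet amounts (n = n₀ + Σ ν·ξ):
  Q: 792 − 2(157.9) − 1(12.09) = 464.1
  V: 795 − 3(157.9) − 1(12.09) = 309.2
  U: 0 + 1(157.9) = 157.9
  P: 0 + 2(12.09) = 24.18

309 kmol/h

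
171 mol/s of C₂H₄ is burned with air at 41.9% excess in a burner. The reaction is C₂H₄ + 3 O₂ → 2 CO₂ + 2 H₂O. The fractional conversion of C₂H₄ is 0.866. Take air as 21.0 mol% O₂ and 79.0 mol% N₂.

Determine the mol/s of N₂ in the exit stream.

Stoichiometric O₂ = 3 × 171 = 513 mol/s; O₂ fed = 513 × 1.419 = 727.9 mol/s.
N₂ fed = 727.9 × 79/21 = 2738 mol/s.
Fuel reacted = 0.866 × 171 → ξ = 148.1 mol/s.
Outlet (n = n₀ + ν ξ):
  C₂H₄: 171 − 1(148.1) = 22.91
  O₂: 727.9 − 3(148.1) = 283.7
  N₂: 2738 (inert)
  CO₂: 0 + 2(148.1) = 296.2
  H₂O: 0 + 2(148.1) = 296.2

2740 mol/s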